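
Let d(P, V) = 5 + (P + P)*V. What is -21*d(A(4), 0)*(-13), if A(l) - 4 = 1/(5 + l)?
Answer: 1365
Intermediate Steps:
A(l) = 4 + 1/(5 + l)
d(P, V) = 5 + 2*P*V (d(P, V) = 5 + (2*P)*V = 5 + 2*P*V)
-21*d(A(4), 0)*(-13) = -21*(5 + 2*((21 + 4*4)/(5 + 4))*0)*(-13) = -21*(5 + 2*((21 + 16)/9)*0)*(-13) = -21*(5 + 2*((⅑)*37)*0)*(-13) = -21*(5 + 2*(37/9)*0)*(-13) = -21*(5 + 0)*(-13) = -21*5*(-13) = -105*(-13) = 1365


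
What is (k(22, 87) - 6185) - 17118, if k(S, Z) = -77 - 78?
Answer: -23458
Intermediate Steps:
k(S, Z) = -155
(k(22, 87) - 6185) - 17118 = (-155 - 6185) - 17118 = -6340 - 17118 = -23458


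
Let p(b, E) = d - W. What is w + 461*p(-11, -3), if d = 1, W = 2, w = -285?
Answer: -746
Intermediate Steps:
p(b, E) = -1 (p(b, E) = 1 - 1*2 = 1 - 2 = -1)
w + 461*p(-11, -3) = -285 + 461*(-1) = -285 - 461 = -746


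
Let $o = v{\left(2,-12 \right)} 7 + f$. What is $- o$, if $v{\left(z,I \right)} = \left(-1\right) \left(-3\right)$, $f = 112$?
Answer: $-133$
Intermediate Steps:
$v{\left(z,I \right)} = 3$
$o = 133$ ($o = 3 \cdot 7 + 112 = 21 + 112 = 133$)
$- o = \left(-1\right) 133 = -133$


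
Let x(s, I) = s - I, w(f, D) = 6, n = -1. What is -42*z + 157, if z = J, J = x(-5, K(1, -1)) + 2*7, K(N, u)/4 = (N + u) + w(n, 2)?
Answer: 787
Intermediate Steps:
K(N, u) = 24 + 4*N + 4*u (K(N, u) = 4*((N + u) + 6) = 4*(6 + N + u) = 24 + 4*N + 4*u)
J = -15 (J = (-5 - (24 + 4*1 + 4*(-1))) + 2*7 = (-5 - (24 + 4 - 4)) + 14 = (-5 - 1*24) + 14 = (-5 - 24) + 14 = -29 + 14 = -15)
z = -15
-42*z + 157 = -42*(-15) + 157 = 630 + 157 = 787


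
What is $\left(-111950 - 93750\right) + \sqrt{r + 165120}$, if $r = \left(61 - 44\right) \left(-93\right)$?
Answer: $-205700 + 9 \sqrt{2019} \approx -2.053 \cdot 10^{5}$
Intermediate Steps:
$r = -1581$ ($r = 17 \left(-93\right) = -1581$)
$\left(-111950 - 93750\right) + \sqrt{r + 165120} = \left(-111950 - 93750\right) + \sqrt{-1581 + 165120} = -205700 + \sqrt{163539} = -205700 + 9 \sqrt{2019}$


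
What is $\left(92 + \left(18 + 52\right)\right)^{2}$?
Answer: $26244$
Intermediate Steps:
$\left(92 + \left(18 + 52\right)\right)^{2} = \left(92 + 70\right)^{2} = 162^{2} = 26244$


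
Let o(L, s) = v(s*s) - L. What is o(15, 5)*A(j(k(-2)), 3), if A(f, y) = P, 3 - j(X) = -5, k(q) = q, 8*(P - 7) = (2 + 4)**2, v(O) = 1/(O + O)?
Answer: -17227/100 ≈ -172.27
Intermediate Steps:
v(O) = 1/(2*O)
P = 23/2 (P = 7 + (2 + 4)**2/8 = 7 + (1/8)*6**2 = 7 + (1/8)*36 = 7 + 9/2 = 23/2 ≈ 11.500)
j(X) = 8 (j(X) = 3 - 1*(-5) = 3 + 5 = 8)
A(f, y) = 23/2
o(L, s) = 1/(2*s**2) - L (o(L, s) = 1/(2*((s*s))) - L = 1/(2*(s**2)) - L = 1/(2*s**2) - L)
o(15, 5)*A(j(k(-2)), 3) = ((1/2)/5**2 - 1*15)*(23/2) = ((1/2)*(1/25) - 15)*(23/2) = (1/50 - 15)*(23/2) = -749/50*23/2 = -17227/100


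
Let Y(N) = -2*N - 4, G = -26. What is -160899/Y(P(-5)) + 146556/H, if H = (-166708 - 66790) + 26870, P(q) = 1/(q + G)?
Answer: 85884626325/2100718 ≈ 40883.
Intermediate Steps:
P(q) = 1/(-26 + q) (P(q) = 1/(q - 26) = 1/(-26 + q))
Y(N) = -4 - 2*N
H = -206628 (H = -233498 + 26870 = -206628)
-160899/Y(P(-5)) + 146556/H = -160899/(-4 - 2/(-26 - 5)) + 146556/(-206628) = -160899/(-4 - 2/(-31)) + 146556*(-1/206628) = -160899/(-4 - 2*(-1/31)) - 12213/17219 = -160899/(-4 + 2/31) - 12213/17219 = -160899/(-122/31) - 12213/17219 = -160899*(-31/122) - 12213/17219 = 4987869/122 - 12213/17219 = 85884626325/2100718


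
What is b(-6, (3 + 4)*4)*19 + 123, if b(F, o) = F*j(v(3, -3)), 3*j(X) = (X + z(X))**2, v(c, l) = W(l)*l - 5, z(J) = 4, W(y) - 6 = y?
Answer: -3677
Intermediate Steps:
W(y) = 6 + y
v(c, l) = -5 + l*(6 + l) (v(c, l) = (6 + l)*l - 5 = l*(6 + l) - 5 = -5 + l*(6 + l))
j(X) = (4 + X)**2/3 (j(X) = (X + 4)**2/3 = (4 + X)**2/3)
b(F, o) = 100*F/3 (b(F, o) = F*((4 + (-5 - 3*(6 - 3)))**2/3) = F*((4 + (-5 - 3*3))**2/3) = F*((4 + (-5 - 9))**2/3) = F*((4 - 14)**2/3) = F*((1/3)*(-10)**2) = F*((1/3)*100) = F*(100/3) = 100*F/3)
b(-6, (3 + 4)*4)*19 + 123 = ((100/3)*(-6))*19 + 123 = -200*19 + 123 = -3800 + 123 = -3677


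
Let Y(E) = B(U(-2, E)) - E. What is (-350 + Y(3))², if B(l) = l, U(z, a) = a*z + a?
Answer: 126736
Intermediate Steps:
U(z, a) = a + a*z
Y(E) = -2*E (Y(E) = E*(1 - 2) - E = E*(-1) - E = -E - E = -2*E)
(-350 + Y(3))² = (-350 - 2*3)² = (-350 - 6)² = (-356)² = 126736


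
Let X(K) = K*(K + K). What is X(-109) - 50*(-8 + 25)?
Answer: 22912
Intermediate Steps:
X(K) = 2*K² (X(K) = K*(2*K) = 2*K²)
X(-109) - 50*(-8 + 25) = 2*(-109)² - 50*(-8 + 25) = 2*11881 - 50*17 = 23762 - 850 = 22912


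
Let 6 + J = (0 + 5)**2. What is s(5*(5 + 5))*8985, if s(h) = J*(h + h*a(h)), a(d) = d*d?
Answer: 21347910750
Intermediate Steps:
a(d) = d**2
J = 19 (J = -6 + (0 + 5)**2 = -6 + 5**2 = -6 + 25 = 19)
s(h) = 19*h + 19*h**3 (s(h) = 19*(h + h*h**2) = 19*(h + h**3) = 19*h + 19*h**3)
s(5*(5 + 5))*8985 = (19*(5*(5 + 5))*(1 + (5*(5 + 5))**2))*8985 = (19*(5*10)*(1 + (5*10)**2))*8985 = (19*50*(1 + 50**2))*8985 = (19*50*(1 + 2500))*8985 = (19*50*2501)*8985 = 2375950*8985 = 21347910750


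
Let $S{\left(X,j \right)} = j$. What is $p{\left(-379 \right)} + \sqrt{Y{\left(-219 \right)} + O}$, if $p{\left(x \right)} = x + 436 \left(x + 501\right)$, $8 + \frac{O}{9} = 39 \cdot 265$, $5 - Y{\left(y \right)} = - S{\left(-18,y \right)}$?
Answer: $52813 + \sqrt{92729} \approx 53118.0$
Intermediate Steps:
$Y{\left(y \right)} = 5 + y$ ($Y{\left(y \right)} = 5 - - y = 5 + y$)
$O = 92943$ ($O = -72 + 9 \cdot 39 \cdot 265 = -72 + 9 \cdot 10335 = -72 + 93015 = 92943$)
$p{\left(x \right)} = 218436 + 437 x$ ($p{\left(x \right)} = x + 436 \left(501 + x\right) = x + \left(218436 + 436 x\right) = 218436 + 437 x$)
$p{\left(-379 \right)} + \sqrt{Y{\left(-219 \right)} + O} = \left(218436 + 437 \left(-379\right)\right) + \sqrt{\left(5 - 219\right) + 92943} = \left(218436 - 165623\right) + \sqrt{-214 + 92943} = 52813 + \sqrt{92729}$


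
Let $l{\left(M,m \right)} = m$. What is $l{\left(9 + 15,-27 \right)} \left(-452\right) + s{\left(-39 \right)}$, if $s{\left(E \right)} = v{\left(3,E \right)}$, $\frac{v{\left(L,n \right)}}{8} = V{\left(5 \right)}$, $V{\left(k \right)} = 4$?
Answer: $12236$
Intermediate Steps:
$v{\left(L,n \right)} = 32$ ($v{\left(L,n \right)} = 8 \cdot 4 = 32$)
$s{\left(E \right)} = 32$
$l{\left(9 + 15,-27 \right)} \left(-452\right) + s{\left(-39 \right)} = \left(-27\right) \left(-452\right) + 32 = 12204 + 32 = 12236$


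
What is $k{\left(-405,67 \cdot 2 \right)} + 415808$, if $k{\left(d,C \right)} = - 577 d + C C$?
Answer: $667449$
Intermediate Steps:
$k{\left(d,C \right)} = C^{2} - 577 d$ ($k{\left(d,C \right)} = - 577 d + C^{2} = C^{2} - 577 d$)
$k{\left(-405,67 \cdot 2 \right)} + 415808 = \left(\left(67 \cdot 2\right)^{2} - -233685\right) + 415808 = \left(134^{2} + 233685\right) + 415808 = \left(17956 + 233685\right) + 415808 = 251641 + 415808 = 667449$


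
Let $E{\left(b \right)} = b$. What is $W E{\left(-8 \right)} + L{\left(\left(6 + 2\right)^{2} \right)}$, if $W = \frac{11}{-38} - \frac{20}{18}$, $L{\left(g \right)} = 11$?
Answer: $\frac{3797}{171} \approx 22.205$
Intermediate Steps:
$W = - \frac{479}{342}$ ($W = 11 \left(- \frac{1}{38}\right) - \frac{10}{9} = - \frac{11}{38} - \frac{10}{9} = - \frac{479}{342} \approx -1.4006$)
$W E{\left(-8 \right)} + L{\left(\left(6 + 2\right)^{2} \right)} = \left(- \frac{479}{342}\right) \left(-8\right) + 11 = \frac{1916}{171} + 11 = \frac{3797}{171}$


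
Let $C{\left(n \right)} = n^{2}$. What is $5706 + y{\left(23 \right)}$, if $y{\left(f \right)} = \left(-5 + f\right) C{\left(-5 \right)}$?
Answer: $6156$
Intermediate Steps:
$y{\left(f \right)} = -125 + 25 f$ ($y{\left(f \right)} = \left(-5 + f\right) \left(-5\right)^{2} = \left(-5 + f\right) 25 = -125 + 25 f$)
$5706 + y{\left(23 \right)} = 5706 + \left(-125 + 25 \cdot 23\right) = 5706 + \left(-125 + 575\right) = 5706 + 450 = 6156$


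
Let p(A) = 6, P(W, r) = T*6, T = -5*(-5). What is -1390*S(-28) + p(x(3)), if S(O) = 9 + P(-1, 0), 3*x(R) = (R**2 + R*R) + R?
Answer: -221004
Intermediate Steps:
T = 25
P(W, r) = 150 (P(W, r) = 25*6 = 150)
x(R) = R/3 + 2*R**2/3 (x(R) = ((R**2 + R*R) + R)/3 = ((R**2 + R**2) + R)/3 = (2*R**2 + R)/3 = (R + 2*R**2)/3 = R/3 + 2*R**2/3)
S(O) = 159 (S(O) = 9 + 150 = 159)
-1390*S(-28) + p(x(3)) = -1390*159 + 6 = -221010 + 6 = -221004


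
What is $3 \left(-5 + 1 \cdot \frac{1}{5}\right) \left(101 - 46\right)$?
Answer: $-792$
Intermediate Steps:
$3 \left(-5 + 1 \cdot \frac{1}{5}\right) \left(101 - 46\right) = 3 \left(-5 + 1 \cdot \frac{1}{5}\right) 55 = 3 \left(-5 + \frac{1}{5}\right) 55 = 3 \left(- \frac{24}{5}\right) 55 = \left(- \frac{72}{5}\right) 55 = -792$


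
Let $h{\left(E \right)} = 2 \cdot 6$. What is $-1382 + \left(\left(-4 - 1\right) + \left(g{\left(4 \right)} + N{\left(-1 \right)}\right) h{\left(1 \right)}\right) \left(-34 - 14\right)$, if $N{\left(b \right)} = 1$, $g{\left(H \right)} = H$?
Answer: $-4022$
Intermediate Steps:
$h{\left(E \right)} = 12$
$-1382 + \left(\left(-4 - 1\right) + \left(g{\left(4 \right)} + N{\left(-1 \right)}\right) h{\left(1 \right)}\right) \left(-34 - 14\right) = -1382 + \left(\left(-4 - 1\right) + \left(4 + 1\right) 12\right) \left(-34 - 14\right) = -1382 + \left(-5 + 5 \cdot 12\right) \left(-48\right) = -1382 + \left(-5 + 60\right) \left(-48\right) = -1382 + 55 \left(-48\right) = -1382 - 2640 = -4022$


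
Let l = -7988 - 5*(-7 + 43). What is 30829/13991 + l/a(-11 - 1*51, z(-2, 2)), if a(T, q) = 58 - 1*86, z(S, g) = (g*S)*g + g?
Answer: 28785425/97937 ≈ 293.92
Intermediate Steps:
z(S, g) = g + S*g² (z(S, g) = (S*g)*g + g = S*g² + g = g + S*g²)
a(T, q) = -28 (a(T, q) = 58 - 86 = -28)
l = -8168 (l = -7988 - 5*36 = -7988 - 1*180 = -7988 - 180 = -8168)
30829/13991 + l/a(-11 - 1*51, z(-2, 2)) = 30829/13991 - 8168/(-28) = 30829*(1/13991) - 8168*(-1/28) = 30829/13991 + 2042/7 = 28785425/97937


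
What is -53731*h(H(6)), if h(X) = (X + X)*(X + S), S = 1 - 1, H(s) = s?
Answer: -3868632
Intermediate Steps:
S = 0
h(X) = 2*X² (h(X) = (X + X)*(X + 0) = (2*X)*X = 2*X²)
-53731*h(H(6)) = -107462*6² = -107462*36 = -53731*72 = -3868632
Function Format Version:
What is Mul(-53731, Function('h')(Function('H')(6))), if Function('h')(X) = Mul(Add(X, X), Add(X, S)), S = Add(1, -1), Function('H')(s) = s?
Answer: -3868632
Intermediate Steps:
S = 0
Function('h')(X) = Mul(2, Pow(X, 2)) (Function('h')(X) = Mul(Add(X, X), Add(X, 0)) = Mul(Mul(2, X), X) = Mul(2, Pow(X, 2)))
Mul(-53731, Function('h')(Function('H')(6))) = Mul(-53731, Mul(2, Pow(6, 2))) = Mul(-53731, Mul(2, 36)) = Mul(-53731, 72) = -3868632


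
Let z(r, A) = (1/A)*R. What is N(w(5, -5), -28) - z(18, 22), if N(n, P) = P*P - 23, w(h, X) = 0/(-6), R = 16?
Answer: 8363/11 ≈ 760.27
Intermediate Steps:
w(h, X) = 0 (w(h, X) = 0*(-1/6) = 0)
N(n, P) = -23 + P**2 (N(n, P) = P**2 - 23 = -23 + P**2)
z(r, A) = 16/A (z(r, A) = (1/A)*16 = 16/A)
N(w(5, -5), -28) - z(18, 22) = (-23 + (-28)**2) - 16/22 = (-23 + 784) - 16/22 = 761 - 1*8/11 = 761 - 8/11 = 8363/11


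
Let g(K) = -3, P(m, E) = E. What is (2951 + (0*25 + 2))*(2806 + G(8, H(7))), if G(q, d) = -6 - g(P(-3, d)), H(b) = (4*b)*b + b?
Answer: 8277259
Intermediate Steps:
H(b) = b + 4*b² (H(b) = 4*b² + b = b + 4*b²)
G(q, d) = -3 (G(q, d) = -6 - 1*(-3) = -6 + 3 = -3)
(2951 + (0*25 + 2))*(2806 + G(8, H(7))) = (2951 + (0*25 + 2))*(2806 - 3) = (2951 + (0 + 2))*2803 = (2951 + 2)*2803 = 2953*2803 = 8277259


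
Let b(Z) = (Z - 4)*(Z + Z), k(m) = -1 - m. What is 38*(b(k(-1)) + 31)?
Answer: 1178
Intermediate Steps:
b(Z) = 2*Z*(-4 + Z) (b(Z) = (-4 + Z)*(2*Z) = 2*Z*(-4 + Z))
38*(b(k(-1)) + 31) = 38*(2*(-1 - 1*(-1))*(-4 + (-1 - 1*(-1))) + 31) = 38*(2*(-1 + 1)*(-4 + (-1 + 1)) + 31) = 38*(2*0*(-4 + 0) + 31) = 38*(2*0*(-4) + 31) = 38*(0 + 31) = 38*31 = 1178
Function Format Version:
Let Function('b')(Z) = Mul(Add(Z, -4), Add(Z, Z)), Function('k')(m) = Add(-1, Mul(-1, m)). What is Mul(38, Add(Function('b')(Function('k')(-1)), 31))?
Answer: 1178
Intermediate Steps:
Function('b')(Z) = Mul(2, Z, Add(-4, Z)) (Function('b')(Z) = Mul(Add(-4, Z), Mul(2, Z)) = Mul(2, Z, Add(-4, Z)))
Mul(38, Add(Function('b')(Function('k')(-1)), 31)) = Mul(38, Add(Mul(2, Add(-1, Mul(-1, -1)), Add(-4, Add(-1, Mul(-1, -1)))), 31)) = Mul(38, Add(Mul(2, Add(-1, 1), Add(-4, Add(-1, 1))), 31)) = Mul(38, Add(Mul(2, 0, Add(-4, 0)), 31)) = Mul(38, Add(Mul(2, 0, -4), 31)) = Mul(38, Add(0, 31)) = Mul(38, 31) = 1178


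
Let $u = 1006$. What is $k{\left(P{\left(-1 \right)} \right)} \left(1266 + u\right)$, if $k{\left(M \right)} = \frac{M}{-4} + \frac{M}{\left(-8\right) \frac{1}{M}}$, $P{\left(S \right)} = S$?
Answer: $284$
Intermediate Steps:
$k{\left(M \right)} = - \frac{M}{4} - \frac{M^{2}}{8}$ ($k{\left(M \right)} = M \left(- \frac{1}{4}\right) + M \left(- \frac{M}{8}\right) = - \frac{M}{4} - \frac{M^{2}}{8}$)
$k{\left(P{\left(-1 \right)} \right)} \left(1266 + u\right) = \left(- \frac{1}{8}\right) \left(-1\right) \left(2 - 1\right) \left(1266 + 1006\right) = \left(- \frac{1}{8}\right) \left(-1\right) 1 \cdot 2272 = \frac{1}{8} \cdot 2272 = 284$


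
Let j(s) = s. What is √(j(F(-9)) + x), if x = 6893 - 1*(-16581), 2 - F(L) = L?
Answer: √23485 ≈ 153.25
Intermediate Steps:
F(L) = 2 - L
x = 23474 (x = 6893 + 16581 = 23474)
√(j(F(-9)) + x) = √((2 - 1*(-9)) + 23474) = √((2 + 9) + 23474) = √(11 + 23474) = √23485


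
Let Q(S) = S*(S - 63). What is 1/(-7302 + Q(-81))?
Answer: 1/4362 ≈ 0.00022925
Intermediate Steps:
Q(S) = S*(-63 + S)
1/(-7302 + Q(-81)) = 1/(-7302 - 81*(-63 - 81)) = 1/(-7302 - 81*(-144)) = 1/(-7302 + 11664) = 1/4362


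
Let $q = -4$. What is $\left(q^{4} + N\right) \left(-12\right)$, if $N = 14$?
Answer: $-3240$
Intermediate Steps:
$\left(q^{4} + N\right) \left(-12\right) = \left(\left(-4\right)^{4} + 14\right) \left(-12\right) = \left(256 + 14\right) \left(-12\right) = 270 \left(-12\right) = -3240$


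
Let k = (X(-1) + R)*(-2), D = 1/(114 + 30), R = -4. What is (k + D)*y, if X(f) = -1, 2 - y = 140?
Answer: -33143/24 ≈ -1381.0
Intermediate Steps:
y = -138 (y = 2 - 1*140 = 2 - 140 = -138)
D = 1/144 ≈ 0.0069444
k = 10 (k = (-1 - 4)*(-2) = -5*(-2) = 10)
(k + D)*y = (10 + 1/144)*(-138) = (1441/144)*(-138) = -33143/24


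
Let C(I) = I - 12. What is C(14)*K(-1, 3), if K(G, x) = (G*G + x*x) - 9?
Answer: 2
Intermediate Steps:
K(G, x) = -9 + G² + x² (K(G, x) = (G² + x²) - 9 = -9 + G² + x²)
C(I) = -12 + I
C(14)*K(-1, 3) = (-12 + 14)*(-9 + (-1)² + 3²) = 2*(-9 + 1 + 9) = 2*1 = 2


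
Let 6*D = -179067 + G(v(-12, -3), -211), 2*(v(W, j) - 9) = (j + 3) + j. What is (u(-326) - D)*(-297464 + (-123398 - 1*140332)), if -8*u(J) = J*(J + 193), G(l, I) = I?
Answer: -82360550843/6 ≈ -1.3727e+10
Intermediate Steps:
v(W, j) = 21/2 + j (v(W, j) = 9 + ((j + 3) + j)/2 = 9 + ((3 + j) + j)/2 = 9 + (3 + 2*j)/2 = 9 + (3/2 + j) = 21/2 + j)
D = -89639/3 (D = (-179067 - 211)/6 = (1/6)*(-179278) = -89639/3 ≈ -29880.)
u(J) = -J*(193 + J)/8 (u(J) = -J*(J + 193)/8 = -J*(193 + J)/8)
(u(-326) - D)*(-297464 + (-123398 - 1*140332)) = (-1/8*(-326)*(193 - 326) - 1*(-89639/3))*(-297464 + (-123398 - 1*140332)) = (-1/8*(-326)*(-133) + 89639/3)*(-297464 + (-123398 - 140332)) = (-21679/4 + 89639/3)*(-297464 - 263730) = (293519/12)*(-561194) = -82360550843/6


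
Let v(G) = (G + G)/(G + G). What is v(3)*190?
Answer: 190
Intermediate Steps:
v(G) = 1 (v(G) = (2*G)/((2*G)) = (2*G)*(1/(2*G)) = 1)
v(3)*190 = 1*190 = 190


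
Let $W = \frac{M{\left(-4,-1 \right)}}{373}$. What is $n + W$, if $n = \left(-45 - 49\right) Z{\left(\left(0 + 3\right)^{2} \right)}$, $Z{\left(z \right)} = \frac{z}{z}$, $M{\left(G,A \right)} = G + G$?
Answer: $- \frac{35070}{373} \approx -94.021$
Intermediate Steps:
$M{\left(G,A \right)} = 2 G$
$Z{\left(z \right)} = 1$
$n = -94$ ($n = \left(-45 - 49\right) 1 = \left(-94\right) 1 = -94$)
$W = - \frac{8}{373}$ ($W = \frac{2 \left(-4\right)}{373} = \frac{1}{373} \left(-8\right) = - \frac{8}{373} \approx -0.021448$)
$n + W = -94 - \frac{8}{373} = - \frac{35070}{373}$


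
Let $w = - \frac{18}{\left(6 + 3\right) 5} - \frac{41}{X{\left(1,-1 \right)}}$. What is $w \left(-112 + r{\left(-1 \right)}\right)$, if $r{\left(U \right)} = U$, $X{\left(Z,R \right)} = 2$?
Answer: $\frac{23617}{10} \approx 2361.7$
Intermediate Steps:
$w = - \frac{209}{10}$ ($w = - \frac{18}{\left(6 + 3\right) 5} - \frac{41}{2} = - \frac{18}{9 \cdot 5} - \frac{41}{2} = - \frac{18}{45} - \frac{41}{2} = \left(-18\right) \frac{1}{45} - \frac{41}{2} = - \frac{2}{5} - \frac{41}{2} = - \frac{209}{10} \approx -20.9$)
$w \left(-112 + r{\left(-1 \right)}\right) = - \frac{209 \left(-112 - 1\right)}{10} = \left(- \frac{209}{10}\right) \left(-113\right) = \frac{23617}{10}$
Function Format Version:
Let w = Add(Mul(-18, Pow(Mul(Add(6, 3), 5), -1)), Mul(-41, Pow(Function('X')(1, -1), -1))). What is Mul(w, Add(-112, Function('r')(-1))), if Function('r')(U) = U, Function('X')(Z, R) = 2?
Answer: Rational(23617, 10) ≈ 2361.7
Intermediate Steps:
w = Rational(-209, 10) (w = Add(Mul(-18, Pow(Mul(Add(6, 3), 5), -1)), Mul(-41, Pow(2, -1))) = Add(Mul(-18, Pow(Mul(9, 5), -1)), Mul(-41, Rational(1, 2))) = Add(Mul(-18, Pow(45, -1)), Rational(-41, 2)) = Add(Mul(-18, Rational(1, 45)), Rational(-41, 2)) = Add(Rational(-2, 5), Rational(-41, 2)) = Rational(-209, 10) ≈ -20.900)
Mul(w, Add(-112, Function('r')(-1))) = Mul(Rational(-209, 10), Add(-112, -1)) = Mul(Rational(-209, 10), -113) = Rational(23617, 10)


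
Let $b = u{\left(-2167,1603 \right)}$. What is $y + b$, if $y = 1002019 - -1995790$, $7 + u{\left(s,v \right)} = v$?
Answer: $2999405$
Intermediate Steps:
$u{\left(s,v \right)} = -7 + v$
$b = 1596$ ($b = -7 + 1603 = 1596$)
$y = 2997809$ ($y = 1002019 + 1995790 = 2997809$)
$y + b = 2997809 + 1596 = 2999405$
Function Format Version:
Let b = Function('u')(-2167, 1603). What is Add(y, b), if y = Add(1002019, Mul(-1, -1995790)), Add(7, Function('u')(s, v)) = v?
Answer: 2999405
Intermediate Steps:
Function('u')(s, v) = Add(-7, v)
b = 1596 (b = Add(-7, 1603) = 1596)
y = 2997809 (y = Add(1002019, 1995790) = 2997809)
Add(y, b) = Add(2997809, 1596) = 2999405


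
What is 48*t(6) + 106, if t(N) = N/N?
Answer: 154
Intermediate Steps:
t(N) = 1
48*t(6) + 106 = 48*1 + 106 = 48 + 106 = 154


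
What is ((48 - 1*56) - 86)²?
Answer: 8836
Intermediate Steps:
((48 - 1*56) - 86)² = ((48 - 56) - 86)² = (-8 - 86)² = (-94)² = 8836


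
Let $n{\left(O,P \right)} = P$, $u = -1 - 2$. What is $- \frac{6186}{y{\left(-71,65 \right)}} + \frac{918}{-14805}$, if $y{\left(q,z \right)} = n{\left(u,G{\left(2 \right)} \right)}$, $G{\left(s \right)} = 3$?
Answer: $- \frac{3392092}{1645} \approx -2062.1$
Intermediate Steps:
$u = -3$
$y{\left(q,z \right)} = 3$
$- \frac{6186}{y{\left(-71,65 \right)}} + \frac{918}{-14805} = - \frac{6186}{3} + \frac{918}{-14805} = \left(-6186\right) \frac{1}{3} + 918 \left(- \frac{1}{14805}\right) = -2062 - \frac{102}{1645} = - \frac{3392092}{1645}$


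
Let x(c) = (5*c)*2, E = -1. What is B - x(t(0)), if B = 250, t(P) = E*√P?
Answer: 250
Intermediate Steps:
t(P) = -√P
x(c) = 10*c
B - x(t(0)) = 250 - 10*(-√0) = 250 - 10*(-1*0) = 250 - 10*0 = 250 - 1*0 = 250 + 0 = 250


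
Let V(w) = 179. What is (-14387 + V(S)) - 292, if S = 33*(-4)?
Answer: -14500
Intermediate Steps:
S = -132
(-14387 + V(S)) - 292 = (-14387 + 179) - 292 = -14208 - 292 = -14500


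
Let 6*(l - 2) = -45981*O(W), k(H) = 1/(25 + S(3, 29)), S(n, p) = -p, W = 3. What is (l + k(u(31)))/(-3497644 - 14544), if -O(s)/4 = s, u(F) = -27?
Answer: -367855/14048752 ≈ -0.026184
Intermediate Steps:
O(s) = -4*s
k(H) = -¼ (k(H) = 1/(25 - 1*29) = 1/(25 - 29) = 1/(-4) = -¼)
l = 91964 (l = 2 + (-(-183924)*3)/6 = 2 + (-45981*(-12))/6 = 2 + (⅙)*551772 = 2 + 91962 = 91964)
(l + k(u(31)))/(-3497644 - 14544) = (91964 - ¼)/(-3497644 - 14544) = (367855/4)/(-3512188) = (367855/4)*(-1/3512188) = -367855/14048752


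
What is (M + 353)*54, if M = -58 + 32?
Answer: 17658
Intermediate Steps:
M = -26
(M + 353)*54 = (-26 + 353)*54 = 327*54 = 17658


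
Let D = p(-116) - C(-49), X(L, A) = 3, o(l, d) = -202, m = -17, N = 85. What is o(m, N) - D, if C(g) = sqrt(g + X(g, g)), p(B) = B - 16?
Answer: -70 + I*sqrt(46) ≈ -70.0 + 6.7823*I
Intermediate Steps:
p(B) = -16 + B
C(g) = sqrt(3 + g) (C(g) = sqrt(g + 3) = sqrt(3 + g))
D = -132 - I*sqrt(46) (D = (-16 - 116) - sqrt(3 - 49) = -132 - sqrt(-46) = -132 - I*sqrt(46) ≈ -132.0 - 6.7823*I)
o(m, N) - D = -202 - (-132 - I*sqrt(46)) = -202 + (132 + I*sqrt(46)) = -70 + I*sqrt(46)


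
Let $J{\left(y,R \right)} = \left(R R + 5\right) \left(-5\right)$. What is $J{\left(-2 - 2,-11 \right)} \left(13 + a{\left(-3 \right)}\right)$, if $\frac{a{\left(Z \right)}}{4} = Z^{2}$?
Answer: $-30870$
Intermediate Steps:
$J{\left(y,R \right)} = -25 - 5 R^{2}$ ($J{\left(y,R \right)} = \left(R^{2} + 5\right) \left(-5\right) = \left(5 + R^{2}\right) \left(-5\right) = -25 - 5 R^{2}$)
$a{\left(Z \right)} = 4 Z^{2}$
$J{\left(-2 - 2,-11 \right)} \left(13 + a{\left(-3 \right)}\right) = \left(-25 - 5 \left(-11\right)^{2}\right) \left(13 + 4 \left(-3\right)^{2}\right) = \left(-25 - 605\right) \left(13 + 4 \cdot 9\right) = \left(-25 - 605\right) \left(13 + 36\right) = \left(-630\right) 49 = -30870$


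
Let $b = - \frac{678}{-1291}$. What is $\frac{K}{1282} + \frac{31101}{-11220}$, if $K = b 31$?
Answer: $- \frac{8539710217}{3094965940} \approx -2.7592$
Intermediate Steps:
$b = \frac{678}{1291}$ ($b = \left(-678\right) \left(- \frac{1}{1291}\right) = \frac{678}{1291} \approx 0.52517$)
$K = \frac{21018}{1291}$ ($K = \frac{678}{1291} \cdot 31 = \frac{21018}{1291} \approx 16.28$)
$\frac{K}{1282} + \frac{31101}{-11220} = \frac{21018}{1291 \cdot 1282} + \frac{31101}{-11220} = \frac{21018}{1291} \cdot \frac{1}{1282} + 31101 \left(- \frac{1}{11220}\right) = \frac{10509}{827531} - \frac{10367}{3740} = - \frac{8539710217}{3094965940}$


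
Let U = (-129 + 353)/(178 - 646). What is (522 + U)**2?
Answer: 3723196324/13689 ≈ 2.7198e+5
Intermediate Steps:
U = -56/117 (U = 224/(-468) = 224*(-1/468) = -56/117 ≈ -0.47863)
(522 + U)**2 = (522 - 56/117)**2 = (61018/117)**2 = 3723196324/13689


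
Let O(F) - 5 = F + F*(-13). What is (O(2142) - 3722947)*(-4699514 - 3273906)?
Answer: 29889528989320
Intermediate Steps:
O(F) = 5 - 12*F (O(F) = 5 + (F + F*(-13)) = 5 + (F - 13*F) = 5 - 12*F)
(O(2142) - 3722947)*(-4699514 - 3273906) = ((5 - 12*2142) - 3722947)*(-4699514 - 3273906) = ((5 - 25704) - 3722947)*(-7973420) = (-25699 - 3722947)*(-7973420) = -3748646*(-7973420) = 29889528989320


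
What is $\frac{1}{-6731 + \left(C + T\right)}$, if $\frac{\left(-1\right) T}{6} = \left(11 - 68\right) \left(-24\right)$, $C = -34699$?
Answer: $- \frac{1}{49638} \approx -2.0146 \cdot 10^{-5}$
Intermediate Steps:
$T = -8208$ ($T = - 6 \left(11 - 68\right) \left(-24\right) = - 6 \left(\left(-57\right) \left(-24\right)\right) = \left(-6\right) 1368 = -8208$)
$\frac{1}{-6731 + \left(C + T\right)} = \frac{1}{-6731 - 42907} = \frac{1}{-49638} = - \frac{1}{49638}$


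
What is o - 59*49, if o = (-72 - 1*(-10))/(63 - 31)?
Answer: -46287/16 ≈ -2892.9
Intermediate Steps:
o = -31/16 (o = (-72 + 10)/32 = -62*1/32 = -31/16 ≈ -1.9375)
o - 59*49 = -31/16 - 59*49 = -31/16 - 2891 = -46287/16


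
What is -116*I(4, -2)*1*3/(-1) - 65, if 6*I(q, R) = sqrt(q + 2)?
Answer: -65 + 58*sqrt(6) ≈ 77.070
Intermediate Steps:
I(q, R) = sqrt(2 + q)/6 (I(q, R) = sqrt(q + 2)/6 = sqrt(2 + q)/6)
-116*I(4, -2)*1*3/(-1) - 65 = -116*(sqrt(2 + 4)/6)*1*3/(-1) - 65 = -116*(sqrt(6)/6)*1*3*(-1) - 65 = -116*sqrt(6)/6*(-3) - 65 = -(-58)*sqrt(6) - 65 = 58*sqrt(6) - 65 = -65 + 58*sqrt(6)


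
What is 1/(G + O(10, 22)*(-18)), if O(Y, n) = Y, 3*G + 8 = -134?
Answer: -3/682 ≈ -0.0043988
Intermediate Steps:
G = -142/3 (G = -8/3 + (1/3)*(-134) = -8/3 - 134/3 = -142/3 ≈ -47.333)
1/(G + O(10, 22)*(-18)) = 1/(-142/3 + 10*(-18)) = 1/(-142/3 - 180) = 1/(-682/3) = -3/682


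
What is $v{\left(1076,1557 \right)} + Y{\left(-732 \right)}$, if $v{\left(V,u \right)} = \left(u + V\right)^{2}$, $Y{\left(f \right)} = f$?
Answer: $6931957$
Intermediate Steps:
$v{\left(V,u \right)} = \left(V + u\right)^{2}$
$v{\left(1076,1557 \right)} + Y{\left(-732 \right)} = \left(1076 + 1557\right)^{2} - 732 = 2633^{2} - 732 = 6932689 - 732 = 6931957$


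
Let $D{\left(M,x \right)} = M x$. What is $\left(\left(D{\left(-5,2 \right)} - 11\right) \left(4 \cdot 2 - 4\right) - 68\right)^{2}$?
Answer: $23104$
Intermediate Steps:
$\left(\left(D{\left(-5,2 \right)} - 11\right) \left(4 \cdot 2 - 4\right) - 68\right)^{2} = \left(\left(\left(-5\right) 2 - 11\right) \left(4 \cdot 2 - 4\right) - 68\right)^{2} = \left(\left(-10 - 11\right) \left(8 - 4\right) - 68\right)^{2} = \left(\left(-21\right) 4 - 68\right)^{2} = \left(-84 - 68\right)^{2} = \left(-152\right)^{2} = 23104$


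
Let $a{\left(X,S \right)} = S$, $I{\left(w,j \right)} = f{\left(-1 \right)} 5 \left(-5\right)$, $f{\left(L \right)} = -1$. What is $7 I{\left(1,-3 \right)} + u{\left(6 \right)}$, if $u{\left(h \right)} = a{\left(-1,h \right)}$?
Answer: $181$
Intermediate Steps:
$I{\left(w,j \right)} = 25$ ($I{\left(w,j \right)} = - 5 \left(-5\right) = \left(-1\right) \left(-25\right) = 25$)
$u{\left(h \right)} = h$
$7 I{\left(1,-3 \right)} + u{\left(6 \right)} = 7 \cdot 25 + 6 = 175 + 6 = 181$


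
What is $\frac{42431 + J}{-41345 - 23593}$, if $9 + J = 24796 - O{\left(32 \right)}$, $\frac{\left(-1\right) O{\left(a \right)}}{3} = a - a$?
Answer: $- \frac{11203}{10823} \approx -1.0351$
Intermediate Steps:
$O{\left(a \right)} = 0$ ($O{\left(a \right)} = - 3 \left(a - a\right) = \left(-3\right) 0 = 0$)
$J = 24787$ ($J = -9 + \left(24796 - 0\right) = -9 + \left(24796 + 0\right) = -9 + 24796 = 24787$)
$\frac{42431 + J}{-41345 - 23593} = \frac{42431 + 24787}{-41345 - 23593} = \frac{67218}{-64938} = 67218 \left(- \frac{1}{64938}\right) = - \frac{11203}{10823}$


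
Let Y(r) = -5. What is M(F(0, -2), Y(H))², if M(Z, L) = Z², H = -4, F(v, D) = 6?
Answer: 1296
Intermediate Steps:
M(F(0, -2), Y(H))² = (6²)² = 36² = 1296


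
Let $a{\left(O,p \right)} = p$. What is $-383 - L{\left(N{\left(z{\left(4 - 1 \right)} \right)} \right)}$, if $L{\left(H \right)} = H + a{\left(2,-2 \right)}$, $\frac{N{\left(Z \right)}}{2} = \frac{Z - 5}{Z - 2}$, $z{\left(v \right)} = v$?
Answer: $-377$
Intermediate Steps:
$N{\left(Z \right)} = \frac{2 \left(-5 + Z\right)}{-2 + Z}$ ($N{\left(Z \right)} = 2 \frac{Z - 5}{Z - 2} = 2 \frac{-5 + Z}{-2 + Z} = \frac{2 \left(-5 + Z\right)}{-2 + Z}$)
$L{\left(H \right)} = -2 + H$ ($L{\left(H \right)} = H - 2 = -2 + H$)
$-383 - L{\left(N{\left(z{\left(4 - 1 \right)} \right)} \right)} = -383 - \left(-2 + \frac{2 \left(-5 + \left(4 - 1\right)\right)}{-2 + \left(4 - 1\right)}\right) = -383 - \left(-2 + \frac{2 \left(-5 + 3\right)}{-2 + 3}\right) = -383 - \left(-2 + 2 \cdot 1^{-1} \left(-2\right)\right) = -383 - \left(-2 + 2 \cdot 1 \left(-2\right)\right) = -383 - \left(-2 - 4\right) = -383 - -6 = -383 + 6 = -377$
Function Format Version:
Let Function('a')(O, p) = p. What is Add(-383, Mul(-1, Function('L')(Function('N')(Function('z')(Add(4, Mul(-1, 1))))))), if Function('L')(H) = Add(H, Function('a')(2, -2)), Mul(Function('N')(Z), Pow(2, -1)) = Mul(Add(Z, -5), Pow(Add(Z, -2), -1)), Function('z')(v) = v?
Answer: -377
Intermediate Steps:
Function('N')(Z) = Mul(2, Pow(Add(-2, Z), -1), Add(-5, Z)) (Function('N')(Z) = Mul(2, Mul(Add(Z, -5), Pow(Add(Z, -2), -1))) = Mul(2, Mul(Add(-5, Z), Pow(Add(-2, Z), -1))) = Mul(2, Mul(Pow(Add(-2, Z), -1), Add(-5, Z))) = Mul(2, Pow(Add(-2, Z), -1), Add(-5, Z)))
Function('L')(H) = Add(-2, H) (Function('L')(H) = Add(H, -2) = Add(-2, H))
Add(-383, Mul(-1, Function('L')(Function('N')(Function('z')(Add(4, Mul(-1, 1))))))) = Add(-383, Mul(-1, Add(-2, Mul(2, Pow(Add(-2, Add(4, Mul(-1, 1))), -1), Add(-5, Add(4, Mul(-1, 1))))))) = Add(-383, Mul(-1, Add(-2, Mul(2, Pow(Add(-2, Add(4, -1)), -1), Add(-5, Add(4, -1)))))) = Add(-383, Mul(-1, Add(-2, Mul(2, Pow(Add(-2, 3), -1), Add(-5, 3))))) = Add(-383, Mul(-1, Add(-2, Mul(2, Pow(1, -1), -2)))) = Add(-383, Mul(-1, Add(-2, Mul(2, 1, -2)))) = Add(-383, Mul(-1, Add(-2, -4))) = Add(-383, Mul(-1, -6)) = Add(-383, 6) = -377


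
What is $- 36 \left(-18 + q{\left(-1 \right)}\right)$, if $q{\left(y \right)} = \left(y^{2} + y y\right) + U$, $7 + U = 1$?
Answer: $792$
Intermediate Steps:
$U = -6$ ($U = -7 + 1 = -6$)
$q{\left(y \right)} = -6 + 2 y^{2}$ ($q{\left(y \right)} = \left(y^{2} + y y\right) - 6 = \left(y^{2} + y^{2}\right) - 6 = 2 y^{2} - 6 = -6 + 2 y^{2}$)
$- 36 \left(-18 + q{\left(-1 \right)}\right) = - 36 \left(-18 - \left(6 - 2 \left(-1\right)^{2}\right)\right) = - 36 \left(-18 + \left(-6 + 2 \cdot 1\right)\right) = - 36 \left(-18 + \left(-6 + 2\right)\right) = - 36 \left(-18 - 4\right) = \left(-36\right) \left(-22\right) = 792$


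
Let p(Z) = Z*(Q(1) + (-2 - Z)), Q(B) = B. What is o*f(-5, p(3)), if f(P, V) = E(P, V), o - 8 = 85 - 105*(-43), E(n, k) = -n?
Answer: 23040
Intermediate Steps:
p(Z) = Z*(-1 - Z) (p(Z) = Z*(1 + (-2 - Z)) = Z*(-1 - Z))
o = 4608 (o = 8 + (85 - 105*(-43)) = 8 + (85 + 4515) = 8 + 4600 = 4608)
f(P, V) = -P
o*f(-5, p(3)) = 4608*(-1*(-5)) = 4608*5 = 23040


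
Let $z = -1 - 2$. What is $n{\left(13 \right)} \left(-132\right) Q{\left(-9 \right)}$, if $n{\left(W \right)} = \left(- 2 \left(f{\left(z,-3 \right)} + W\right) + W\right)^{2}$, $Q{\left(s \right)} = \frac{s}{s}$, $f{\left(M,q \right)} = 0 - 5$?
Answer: $-1188$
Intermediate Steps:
$z = -3$
$f{\left(M,q \right)} = -5$ ($f{\left(M,q \right)} = 0 - 5 = -5$)
$Q{\left(s \right)} = 1$
$n{\left(W \right)} = \left(10 - W\right)^{2}$ ($n{\left(W \right)} = \left(- 2 \left(-5 + W\right) + W\right)^{2} = \left(\left(10 - 2 W\right) + W\right)^{2} = \left(10 - W\right)^{2}$)
$n{\left(13 \right)} \left(-132\right) Q{\left(-9 \right)} = \left(-10 + 13\right)^{2} \left(-132\right) 1 = 3^{2} \left(-132\right) 1 = 9 \left(-132\right) 1 = \left(-1188\right) 1 = -1188$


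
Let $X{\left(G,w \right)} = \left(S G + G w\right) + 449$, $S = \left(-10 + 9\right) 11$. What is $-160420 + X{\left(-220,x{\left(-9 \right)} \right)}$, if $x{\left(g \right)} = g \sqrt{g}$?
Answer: $-157551 + 5940 i \approx -1.5755 \cdot 10^{5} + 5940.0 i$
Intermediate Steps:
$S = -11$ ($S = \left(-1\right) 11 = -11$)
$x{\left(g \right)} = g^{\frac{3}{2}}$
$X{\left(G,w \right)} = 449 - 11 G + G w$ ($X{\left(G,w \right)} = \left(- 11 G + G w\right) + 449 = 449 - 11 G + G w$)
$-160420 + X{\left(-220,x{\left(-9 \right)} \right)} = -160420 - \left(-2869 - 5940 i\right) = -160420 + \left(449 + 2420 - 220 \left(- 27 i\right)\right) = -160420 + \left(449 + 2420 + 5940 i\right) = -160420 + \left(2869 + 5940 i\right) = -157551 + 5940 i$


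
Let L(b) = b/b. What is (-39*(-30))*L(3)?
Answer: 1170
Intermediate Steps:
L(b) = 1
(-39*(-30))*L(3) = -39*(-30)*1 = 1170*1 = 1170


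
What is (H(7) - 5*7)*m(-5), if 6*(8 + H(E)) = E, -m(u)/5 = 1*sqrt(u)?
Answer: 1255*I*sqrt(5)/6 ≈ 467.71*I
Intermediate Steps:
m(u) = -5*sqrt(u)
H(E) = -8 + E/6
(H(7) - 5*7)*m(-5) = ((-8 + (1/6)*7) - 5*7)*(-5*I*sqrt(5)) = ((-8 + 7/6) - 35)*(-5*I*sqrt(5)) = (-41/6 - 35)*(-5*I*sqrt(5)) = -(-1255)*I*sqrt(5)/6 = 1255*I*sqrt(5)/6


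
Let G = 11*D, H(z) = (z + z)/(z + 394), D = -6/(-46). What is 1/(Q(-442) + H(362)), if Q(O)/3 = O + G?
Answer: -4347/5741248 ≈ -0.00075715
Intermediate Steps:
D = 3/23 (D = -6*(-1/46) = 3/23 ≈ 0.13043)
H(z) = 2*z/(394 + z) (H(z) = (2*z)/(394 + z) = 2*z/(394 + z))
G = 33/23 (G = 11*(3/23) = 33/23 ≈ 1.4348)
Q(O) = 99/23 + 3*O (Q(O) = 3*(O + 33/23) = 3*(33/23 + O) = 99/23 + 3*O)
1/(Q(-442) + H(362)) = 1/((99/23 + 3*(-442)) + 2*362/(394 + 362)) = 1/((99/23 - 1326) + 2*362/756) = 1/(-30399/23 + 2*362*(1/756)) = 1/(-30399/23 + 181/189) = 1/(-5741248/4347) = -4347/5741248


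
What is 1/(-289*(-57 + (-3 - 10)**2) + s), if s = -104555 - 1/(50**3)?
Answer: -125000/17115375001 ≈ -7.3034e-6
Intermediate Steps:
s = -13069375001/125000 (s = -104555 - 1/125000 = -13069375001/125000 ≈ -1.0456e+5)
1/(-289*(-57 + (-3 - 10)**2) + s) = 1/(-289*(-57 + (-3 - 10)**2) - 13069375001/125000) = 1/(-289*(-57 + (-13)**2) - 13069375001/125000) = 1/(-289*(-57 + 169) - 13069375001/125000) = 1/(-289*112 - 13069375001/125000) = 1/(-32368 - 13069375001/125000) = 1/(-17115375001/125000) = -125000/17115375001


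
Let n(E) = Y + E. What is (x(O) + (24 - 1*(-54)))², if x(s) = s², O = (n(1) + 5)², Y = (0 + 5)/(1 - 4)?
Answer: 1216544641/6561 ≈ 1.8542e+5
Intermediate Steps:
Y = -5/3 (Y = 5/(-3) = 5*(-⅓) = -5/3 ≈ -1.6667)
n(E) = -5/3 + E
O = 169/9 (O = ((-5/3 + 1) + 5)² = (-⅔ + 5)² = (13/3)² = 169/9 ≈ 18.778)
(x(O) + (24 - 1*(-54)))² = ((169/9)² + (24 - 1*(-54)))² = (28561/81 + (24 + 54))² = (28561/81 + 78)² = (34879/81)² = 1216544641/6561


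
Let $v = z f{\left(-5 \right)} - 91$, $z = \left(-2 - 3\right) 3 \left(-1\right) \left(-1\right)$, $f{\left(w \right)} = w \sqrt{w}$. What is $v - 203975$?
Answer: $-204066 + 75 i \sqrt{5} \approx -2.0407 \cdot 10^{5} + 167.71 i$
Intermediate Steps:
$f{\left(w \right)} = w^{\frac{3}{2}}$
$z = -15$ ($z = - 5 \left(\left(-3\right) \left(-1\right)\right) = \left(-5\right) 3 = -15$)
$v = -91 + 75 i \sqrt{5}$ ($v = - 15 \left(-5\right)^{\frac{3}{2}} - 91 = - 15 \left(- 5 i \sqrt{5}\right) - 91 = 75 i \sqrt{5} - 91 = -91 + 75 i \sqrt{5} \approx -91.0 + 167.71 i$)
$v - 203975 = \left(-91 + 75 i \sqrt{5}\right) - 203975 = -204066 + 75 i \sqrt{5}$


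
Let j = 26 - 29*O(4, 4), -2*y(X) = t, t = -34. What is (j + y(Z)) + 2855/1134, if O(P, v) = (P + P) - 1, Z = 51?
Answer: -178585/1134 ≈ -157.48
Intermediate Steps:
O(P, v) = -1 + 2*P (O(P, v) = 2*P - 1 = -1 + 2*P)
y(X) = 17 (y(X) = -½*(-34) = 17)
j = -177 (j = 26 - 29*(-1 + 2*4) = 26 - 29*(-1 + 8) = 26 - 29*7 = 26 - 203 = -177)
(j + y(Z)) + 2855/1134 = (-177 + 17) + 2855/1134 = -160 + 2855*(1/1134) = -160 + 2855/1134 = -178585/1134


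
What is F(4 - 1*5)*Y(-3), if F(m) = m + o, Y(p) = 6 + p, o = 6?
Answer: 15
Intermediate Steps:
F(m) = 6 + m (F(m) = m + 6 = 6 + m)
F(4 - 1*5)*Y(-3) = (6 + (4 - 1*5))*(6 - 3) = (6 + (4 - 5))*3 = (6 - 1)*3 = 5*3 = 15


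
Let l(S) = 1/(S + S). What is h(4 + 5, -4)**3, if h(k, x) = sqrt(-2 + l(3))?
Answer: -11*I*sqrt(66)/36 ≈ -2.4823*I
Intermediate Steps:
l(S) = 1/(2*S)
h(k, x) = I*sqrt(66)/6 (h(k, x) = sqrt(-2 + (1/2)/3) = sqrt(-2 + (1/2)*(1/3)) = sqrt(-2 + 1/6) = sqrt(-11/6) = I*sqrt(66)/6)
h(4 + 5, -4)**3 = (I*sqrt(66)/6)**3 = -11*I*sqrt(66)/36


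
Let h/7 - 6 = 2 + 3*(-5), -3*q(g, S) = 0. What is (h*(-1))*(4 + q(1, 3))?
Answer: 196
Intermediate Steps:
q(g, S) = 0 (q(g, S) = -⅓*0 = 0)
h = -49 (h = 42 + 7*(2 + 3*(-5)) = 42 + 7*(2 - 15) = 42 + 7*(-13) = 42 - 91 = -49)
(h*(-1))*(4 + q(1, 3)) = (-49*(-1))*(4 + 0) = 49*4 = 196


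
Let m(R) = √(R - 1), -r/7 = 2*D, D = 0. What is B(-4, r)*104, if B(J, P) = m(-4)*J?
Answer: -416*I*√5 ≈ -930.2*I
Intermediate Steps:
r = 0 (r = -14*0 = -7*0 = 0)
m(R) = √(-1 + R)
B(J, P) = I*J*√5 (B(J, P) = √(-1 - 4)*J = √(-5)*J = (I*√5)*J = I*J*√5)
B(-4, r)*104 = (I*(-4)*√5)*104 = -4*I*√5*104 = -416*I*√5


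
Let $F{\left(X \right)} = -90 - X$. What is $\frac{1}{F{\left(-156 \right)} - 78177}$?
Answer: $- \frac{1}{78111} \approx -1.2802 \cdot 10^{-5}$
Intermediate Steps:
$\frac{1}{F{\left(-156 \right)} - 78177} = \frac{1}{\left(-90 - -156\right) - 78177} = \frac{1}{\left(-90 + 156\right) - 78177} = \frac{1}{66 - 78177} = \frac{1}{-78111} = - \frac{1}{78111}$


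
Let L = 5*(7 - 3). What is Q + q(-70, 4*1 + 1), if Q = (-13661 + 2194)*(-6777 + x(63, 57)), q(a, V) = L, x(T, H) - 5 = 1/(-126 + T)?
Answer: 4892247739/63 ≈ 7.7655e+7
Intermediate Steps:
L = 20 (L = 5*4 = 20)
x(T, H) = 5 + 1/(-126 + T)
q(a, V) = 20
Q = 4892246479/63 (Q = (-13661 + 2194)*(-6777 + (-629 + 5*63)/(-126 + 63)) = -11467*(-6777 + (-629 + 315)/(-63)) = -11467*(-6777 - 1/63*(-314)) = -11467*(-6777 + 314/63) = -11467*(-426637/63) = 4892246479/63 ≈ 7.7655e+7)
Q + q(-70, 4*1 + 1) = 4892246479/63 + 20 = 4892247739/63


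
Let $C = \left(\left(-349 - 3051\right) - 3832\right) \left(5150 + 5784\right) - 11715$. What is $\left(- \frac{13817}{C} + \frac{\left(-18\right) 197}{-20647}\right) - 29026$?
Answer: $- \frac{4308744228623239}{148445178431} \approx -29026.0$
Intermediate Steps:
$C = -79086403$ ($C = \left(-3400 - 3832\right) 10934 - 11715 = \left(-7232\right) 10934 - 11715 = -79074688 - 11715 = -79086403$)
$\left(- \frac{13817}{C} + \frac{\left(-18\right) 197}{-20647}\right) - 29026 = \left(- \frac{13817}{-79086403} + \frac{\left(-18\right) 197}{-20647}\right) - 29026 = \left(\left(-13817\right) \left(- \frac{1}{79086403}\right) - - \frac{3546}{20647}\right) - 29026 = \left(\frac{13817}{79086403} + \frac{3546}{20647}\right) - 29026 = \frac{25520514967}{148445178431} - 29026 = - \frac{4308744228623239}{148445178431}$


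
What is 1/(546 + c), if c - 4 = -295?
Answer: 1/255 ≈ 0.0039216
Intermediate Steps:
c = -291 (c = 4 - 295 = -291)
1/(546 + c) = 1/(546 - 291) = 1/255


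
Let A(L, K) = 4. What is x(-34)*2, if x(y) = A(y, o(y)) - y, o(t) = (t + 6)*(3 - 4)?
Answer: 76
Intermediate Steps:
o(t) = -6 - t (o(t) = (6 + t)*(-1) = -6 - t)
x(y) = 4 - y
x(-34)*2 = (4 - 1*(-34))*2 = (4 + 34)*2 = 38*2 = 76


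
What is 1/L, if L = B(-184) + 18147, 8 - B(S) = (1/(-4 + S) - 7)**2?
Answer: 35344/639935831 ≈ 5.5231e-5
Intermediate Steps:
B(S) = 8 - (-7 + 1/(-4 + S))**2 (B(S) = 8 - (1/(-4 + S) - 7)**2 = 8 - (-7 + 1/(-4 + S))**2)
L = 639935831/35344 (L = (8 - (-29 + 7*(-184))**2/(-4 - 184)**2) + 18147 = (8 - 1*(-29 - 1288)**2/(-188)**2) + 18147 = (8 - 1*(-1317)**2*1/35344) + 18147 = (8 - 1*1734489*1/35344) + 18147 = (8 - 1734489/35344) + 18147 = -1451737/35344 + 18147 = 639935831/35344 ≈ 18106.)
1/L = 1/(639935831/35344) = 35344/639935831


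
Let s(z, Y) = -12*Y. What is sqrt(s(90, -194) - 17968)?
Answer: 2*I*sqrt(3910) ≈ 125.06*I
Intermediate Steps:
sqrt(s(90, -194) - 17968) = sqrt(-12*(-194) - 17968) = sqrt(2328 - 17968) = sqrt(-15640) = 2*I*sqrt(3910)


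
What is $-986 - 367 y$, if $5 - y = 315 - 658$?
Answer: $-128702$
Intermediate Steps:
$y = 348$ ($y = 5 - \left(315 - 658\right) = 5 - -343 = 5 + 343 = 348$)
$-986 - 367 y = -986 - 127716 = -128702$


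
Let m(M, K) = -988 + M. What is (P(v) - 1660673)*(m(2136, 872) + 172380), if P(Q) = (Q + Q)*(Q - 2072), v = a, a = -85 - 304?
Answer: 44073509080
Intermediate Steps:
a = -389
v = -389
P(Q) = 2*Q*(-2072 + Q) (P(Q) = (2*Q)*(-2072 + Q) = 2*Q*(-2072 + Q))
(P(v) - 1660673)*(m(2136, 872) + 172380) = (2*(-389)*(-2072 - 389) - 1660673)*((-988 + 2136) + 172380) = (2*(-389)*(-2461) - 1660673)*(1148 + 172380) = (1914658 - 1660673)*173528 = 253985*173528 = 44073509080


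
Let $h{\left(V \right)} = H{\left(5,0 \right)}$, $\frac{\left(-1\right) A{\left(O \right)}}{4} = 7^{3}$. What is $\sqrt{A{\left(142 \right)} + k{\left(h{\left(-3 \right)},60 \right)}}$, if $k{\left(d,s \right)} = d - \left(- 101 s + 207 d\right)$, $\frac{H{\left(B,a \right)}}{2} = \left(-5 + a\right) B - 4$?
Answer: $2 \sqrt{4159} \approx 128.98$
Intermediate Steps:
$H{\left(B,a \right)} = -8 + 2 B \left(-5 + a\right)$ ($H{\left(B,a \right)} = 2 \left(\left(-5 + a\right) B - 4\right) = 2 \left(B \left(-5 + a\right) - 4\right) = 2 \left(-4 + B \left(-5 + a\right)\right) = -8 + 2 B \left(-5 + a\right)$)
$A{\left(O \right)} = -1372$ ($A{\left(O \right)} = - 4 \cdot 7^{3} = \left(-4\right) 343 = -1372$)
$h{\left(V \right)} = -58$ ($h{\left(V \right)} = -8 - 50 + 2 \cdot 5 \cdot 0 = -8 - 50 + 0 = -58$)
$k{\left(d,s \right)} = - 206 d + 101 s$
$\sqrt{A{\left(142 \right)} + k{\left(h{\left(-3 \right)},60 \right)}} = \sqrt{-1372 + \left(\left(-206\right) \left(-58\right) + 101 \cdot 60\right)} = \sqrt{-1372 + \left(11948 + 6060\right)} = \sqrt{-1372 + 18008} = \sqrt{16636} = 2 \sqrt{4159}$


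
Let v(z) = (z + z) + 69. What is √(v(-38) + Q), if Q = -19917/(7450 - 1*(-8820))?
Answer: 17*I*√7533010/16270 ≈ 2.8678*I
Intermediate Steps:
v(z) = 69 + 2*z (v(z) = 2*z + 69 = 69 + 2*z)
Q = -19917/16270 (Q = -19917/(7450 + 8820) = -19917/16270 ≈ -1.2242)
√(v(-38) + Q) = √((69 + 2*(-38)) - 19917/16270) = √((69 - 76) - 19917/16270) = √(-7 - 19917/16270) = √(-133807/16270) = 17*I*√7533010/16270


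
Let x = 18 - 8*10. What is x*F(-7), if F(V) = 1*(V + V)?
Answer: 868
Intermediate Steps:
F(V) = 2*V (F(V) = 1*(2*V) = 2*V)
x = -62 (x = 18 - 80 = -62)
x*F(-7) = -124*(-7) = -62*(-14) = 868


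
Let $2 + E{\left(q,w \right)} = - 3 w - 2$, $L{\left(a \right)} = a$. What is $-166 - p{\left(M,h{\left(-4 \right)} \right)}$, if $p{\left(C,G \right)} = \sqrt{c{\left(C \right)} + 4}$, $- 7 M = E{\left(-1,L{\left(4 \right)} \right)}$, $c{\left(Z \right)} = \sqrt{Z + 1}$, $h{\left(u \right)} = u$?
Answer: $-166 - \frac{\sqrt{196 + 7 \sqrt{161}}}{7} \approx -168.41$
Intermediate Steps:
$c{\left(Z \right)} = \sqrt{1 + Z}$
$E{\left(q,w \right)} = -4 - 3 w$ ($E{\left(q,w \right)} = -2 - \left(2 + 3 w\right) = -4 - 3 w$)
$M = \frac{16}{7}$ ($M = - \frac{-4 - 12}{7} = \left(- \frac{1}{7}\right) \left(-16\right) = \frac{16}{7} \approx 2.2857$)
$p{\left(C,G \right)} = \sqrt{4 + \sqrt{1 + C}}$ ($p{\left(C,G \right)} = \sqrt{\sqrt{1 + C} + 4} = \sqrt{4 + \sqrt{1 + C}}$)
$-166 - p{\left(M,h{\left(-4 \right)} \right)} = -166 - \sqrt{4 + \sqrt{1 + \frac{16}{7}}} = -166 - \sqrt{4 + \sqrt{\frac{23}{7}}} = -166 - \sqrt{4 + \frac{\sqrt{161}}{7}}$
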